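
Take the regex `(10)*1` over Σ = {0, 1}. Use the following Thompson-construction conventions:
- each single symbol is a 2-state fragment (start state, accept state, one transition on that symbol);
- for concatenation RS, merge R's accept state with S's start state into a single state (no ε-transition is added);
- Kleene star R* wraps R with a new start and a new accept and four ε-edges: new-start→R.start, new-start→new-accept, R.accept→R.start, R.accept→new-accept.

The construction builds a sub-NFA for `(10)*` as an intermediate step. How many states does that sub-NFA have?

5

Fragment for `(10)*`:
Each of the 2 symbol leaves contributes a 2-state fragment.
  10 — 3 states
  (10)* — 5 states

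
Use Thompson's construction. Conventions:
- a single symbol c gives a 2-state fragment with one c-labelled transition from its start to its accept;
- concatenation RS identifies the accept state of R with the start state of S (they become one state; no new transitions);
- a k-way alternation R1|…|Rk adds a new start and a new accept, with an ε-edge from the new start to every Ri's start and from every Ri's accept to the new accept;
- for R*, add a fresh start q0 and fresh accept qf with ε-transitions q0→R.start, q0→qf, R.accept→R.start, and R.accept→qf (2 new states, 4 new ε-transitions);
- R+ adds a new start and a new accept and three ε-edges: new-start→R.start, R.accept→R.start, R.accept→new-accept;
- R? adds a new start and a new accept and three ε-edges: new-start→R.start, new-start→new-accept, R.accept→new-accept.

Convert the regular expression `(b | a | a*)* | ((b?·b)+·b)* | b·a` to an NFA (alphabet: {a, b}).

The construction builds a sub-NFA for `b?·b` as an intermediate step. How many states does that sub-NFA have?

Fragment for `b?·b`:
Each of the 2 symbol leaves contributes a 2-state fragment.
  b? : 4 states
  b?·b : 5 states

5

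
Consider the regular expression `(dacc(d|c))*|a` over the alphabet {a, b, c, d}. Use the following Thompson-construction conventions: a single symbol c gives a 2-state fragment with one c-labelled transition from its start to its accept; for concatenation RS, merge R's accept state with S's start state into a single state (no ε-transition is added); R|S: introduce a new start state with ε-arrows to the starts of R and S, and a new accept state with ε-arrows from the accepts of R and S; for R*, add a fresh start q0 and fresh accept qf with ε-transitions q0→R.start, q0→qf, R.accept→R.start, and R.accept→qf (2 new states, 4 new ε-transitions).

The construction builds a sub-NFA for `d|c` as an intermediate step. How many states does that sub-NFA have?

6

Fragment for `d|c`:
Each of the 2 symbol leaves contributes a 2-state fragment.
  d|c : 6 states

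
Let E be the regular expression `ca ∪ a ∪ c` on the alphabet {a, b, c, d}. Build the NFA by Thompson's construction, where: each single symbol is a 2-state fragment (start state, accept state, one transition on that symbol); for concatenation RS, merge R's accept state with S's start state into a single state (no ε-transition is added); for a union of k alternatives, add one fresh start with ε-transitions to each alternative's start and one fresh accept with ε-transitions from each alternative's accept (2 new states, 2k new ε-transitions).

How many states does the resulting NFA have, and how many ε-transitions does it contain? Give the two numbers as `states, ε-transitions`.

Bottom-up over the parse tree:
Each of the 4 symbol leaves contributes 2 states and 0 ε-transitions.
  ca : 3 states, 0 ε-transitions
  ca ∪ a ∪ c : 9 states, 6 ε-transitions

9, 6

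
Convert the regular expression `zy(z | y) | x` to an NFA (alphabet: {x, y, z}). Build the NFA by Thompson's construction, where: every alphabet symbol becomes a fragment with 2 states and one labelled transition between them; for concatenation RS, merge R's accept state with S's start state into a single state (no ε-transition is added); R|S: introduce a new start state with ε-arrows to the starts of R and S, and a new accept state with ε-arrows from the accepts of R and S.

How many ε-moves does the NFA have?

By structural recursion:
Each of the 5 symbol leaves contributes 0 ε-transitions.
  z | y : 4 ε-transitions
  zy(z | y) : 4 ε-transitions
  zy(z | y) | x : 8 ε-transitions

8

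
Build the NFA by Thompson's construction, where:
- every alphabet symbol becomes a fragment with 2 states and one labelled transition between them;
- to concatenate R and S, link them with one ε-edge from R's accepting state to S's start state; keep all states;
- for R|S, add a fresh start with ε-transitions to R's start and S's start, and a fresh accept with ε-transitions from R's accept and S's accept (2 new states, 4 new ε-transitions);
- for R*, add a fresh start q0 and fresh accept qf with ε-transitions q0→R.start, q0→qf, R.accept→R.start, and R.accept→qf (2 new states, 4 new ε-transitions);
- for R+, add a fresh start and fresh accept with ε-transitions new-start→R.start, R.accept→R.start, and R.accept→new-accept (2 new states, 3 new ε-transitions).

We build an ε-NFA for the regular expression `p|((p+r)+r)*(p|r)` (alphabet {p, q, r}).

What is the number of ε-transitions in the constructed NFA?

21

Per subexpression:
Each of the 6 symbol leaves contributes 0 ε-transitions.
  p+ = 3 ε-transitions
  p+r = 4 ε-transitions
  (p+r)+ = 7 ε-transitions
  (p+r)+r = 8 ε-transitions
  ((p+r)+r)* = 12 ε-transitions
  p|r = 4 ε-transitions
  ((p+r)+r)*(p|r) = 17 ε-transitions
  p|((p+r)+r)*(p|r) = 21 ε-transitions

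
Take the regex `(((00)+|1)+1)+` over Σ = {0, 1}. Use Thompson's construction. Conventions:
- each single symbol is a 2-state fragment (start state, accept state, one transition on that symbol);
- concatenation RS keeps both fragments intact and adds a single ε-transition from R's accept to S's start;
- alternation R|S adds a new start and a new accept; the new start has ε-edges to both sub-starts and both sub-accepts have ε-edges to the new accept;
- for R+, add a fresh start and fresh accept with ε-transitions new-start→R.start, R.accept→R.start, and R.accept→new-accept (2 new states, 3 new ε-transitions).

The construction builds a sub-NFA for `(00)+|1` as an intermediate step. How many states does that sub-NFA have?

Fragment for `(00)+|1`:
Each of the 3 symbol leaves contributes a 2-state fragment.
  00 : 4 states
  (00)+ : 6 states
  (00)+|1 : 10 states

10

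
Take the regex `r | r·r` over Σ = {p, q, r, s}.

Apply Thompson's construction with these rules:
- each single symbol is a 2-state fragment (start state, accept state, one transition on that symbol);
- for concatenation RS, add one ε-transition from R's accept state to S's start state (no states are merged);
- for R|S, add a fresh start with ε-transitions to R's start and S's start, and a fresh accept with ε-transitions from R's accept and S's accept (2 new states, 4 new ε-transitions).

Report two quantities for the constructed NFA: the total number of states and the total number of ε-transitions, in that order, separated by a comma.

By structural recursion:
Each of the 3 symbol leaves contributes 2 states and 0 ε-transitions.
  r·r — 4 states, 1 ε-transition
  r | r·r — 8 states, 5 ε-transitions

8, 5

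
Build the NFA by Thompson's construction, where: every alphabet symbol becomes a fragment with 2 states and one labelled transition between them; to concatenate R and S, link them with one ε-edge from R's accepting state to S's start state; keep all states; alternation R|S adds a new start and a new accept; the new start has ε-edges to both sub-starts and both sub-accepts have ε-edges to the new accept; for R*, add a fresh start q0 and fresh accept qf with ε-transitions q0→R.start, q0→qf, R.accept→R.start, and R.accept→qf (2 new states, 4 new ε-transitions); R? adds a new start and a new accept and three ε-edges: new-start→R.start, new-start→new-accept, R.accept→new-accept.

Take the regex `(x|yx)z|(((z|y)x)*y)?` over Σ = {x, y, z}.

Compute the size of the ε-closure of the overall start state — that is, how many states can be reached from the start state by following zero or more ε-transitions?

Compute the ε-closure size of each fragment's start state recursively; a symbol fragment's start has no outgoing ε-edge, so its closure is just itself (size 1).
  yx — C equals the left operand's closure size = 1 (its accept is not ε-reachable, so the closure stops there)
  x|yx — new start ε-reaches every alternative's start; none of them accept ε, so the new accept is not reached: C = 1 + 1 + 1 = 3
  (x|yx)z — same as the first factor's closure: C = 3
  z|y — new start ε-reaches every alternative's start; none of them accept ε, so the new accept is not reached: C = 1 + 1 + 1 = 3
  (z|y)x — same as the first factor's closure: C = 3
  ((z|y)x)* — new start has ε-edges to the inner start and to the new accept, so C = 2 + 3 = 5
  ((z|y)x)*y — the left operand accepts ε, so the closure extends into the next operand (via the concat ε-link); C = 5 + 1 = 6
  (((z|y)x)*y)? — C = 1 (new start) + 6 (body) + 1 (new accept, via ε) = 8
  (x|yx)z|(((z|y)x)*y)? — new start ε-reaches every alternative's start; at least one alternative accepts ε, so the union's new accept is reached too: C = 1 + 3 + 8 + 1 = 13

13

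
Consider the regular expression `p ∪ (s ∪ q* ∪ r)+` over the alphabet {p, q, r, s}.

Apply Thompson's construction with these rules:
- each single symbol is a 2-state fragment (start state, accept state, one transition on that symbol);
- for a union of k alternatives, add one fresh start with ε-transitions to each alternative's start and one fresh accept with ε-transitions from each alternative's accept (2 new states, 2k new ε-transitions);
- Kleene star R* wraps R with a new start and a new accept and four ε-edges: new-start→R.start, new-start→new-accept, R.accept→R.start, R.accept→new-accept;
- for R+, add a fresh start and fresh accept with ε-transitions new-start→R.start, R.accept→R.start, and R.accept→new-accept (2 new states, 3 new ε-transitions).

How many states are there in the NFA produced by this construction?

16

Per subexpression:
Each of the 4 symbol leaves contributes a 2-state fragment.
  q* = 4 states
  s ∪ q* ∪ r = 10 states
  (s ∪ q* ∪ r)+ = 12 states
  p ∪ (s ∪ q* ∪ r)+ = 16 states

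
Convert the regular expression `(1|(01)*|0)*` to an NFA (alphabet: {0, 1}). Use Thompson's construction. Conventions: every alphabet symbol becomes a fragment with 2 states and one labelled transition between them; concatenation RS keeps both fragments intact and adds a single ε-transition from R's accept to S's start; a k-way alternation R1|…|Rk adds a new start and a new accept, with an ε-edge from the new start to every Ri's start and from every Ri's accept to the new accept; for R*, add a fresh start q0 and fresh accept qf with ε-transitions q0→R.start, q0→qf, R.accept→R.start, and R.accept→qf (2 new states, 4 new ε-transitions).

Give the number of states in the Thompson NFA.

14

Bottom-up over the parse tree:
Each of the 4 symbol leaves contributes a 2-state fragment.
  01 — 4 states
  (01)* — 6 states
  1|(01)*|0 — 12 states
  (1|(01)*|0)* — 14 states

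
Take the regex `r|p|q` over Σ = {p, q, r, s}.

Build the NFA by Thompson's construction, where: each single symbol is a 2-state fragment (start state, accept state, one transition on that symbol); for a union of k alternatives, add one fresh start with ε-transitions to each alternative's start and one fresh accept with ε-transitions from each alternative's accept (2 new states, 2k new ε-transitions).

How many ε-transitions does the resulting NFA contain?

6

Recursing over subexpressions:
Each of the 3 symbol leaves contributes 0 ε-transitions.
  r|p|q — 6 ε-transitions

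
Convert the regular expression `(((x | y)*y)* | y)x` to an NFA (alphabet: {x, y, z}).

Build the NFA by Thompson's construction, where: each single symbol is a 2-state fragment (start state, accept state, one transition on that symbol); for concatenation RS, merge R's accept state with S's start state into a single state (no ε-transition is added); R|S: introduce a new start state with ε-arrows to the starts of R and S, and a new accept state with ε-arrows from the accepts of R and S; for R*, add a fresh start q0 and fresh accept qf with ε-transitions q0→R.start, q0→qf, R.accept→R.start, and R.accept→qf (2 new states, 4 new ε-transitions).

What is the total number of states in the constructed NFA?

16

Per subexpression:
Each of the 5 symbol leaves contributes a 2-state fragment.
  x | y — 6 states
  (x | y)* — 8 states
  (x | y)*y — 9 states
  ((x | y)*y)* — 11 states
  ((x | y)*y)* | y — 15 states
  (((x | y)*y)* | y)x — 16 states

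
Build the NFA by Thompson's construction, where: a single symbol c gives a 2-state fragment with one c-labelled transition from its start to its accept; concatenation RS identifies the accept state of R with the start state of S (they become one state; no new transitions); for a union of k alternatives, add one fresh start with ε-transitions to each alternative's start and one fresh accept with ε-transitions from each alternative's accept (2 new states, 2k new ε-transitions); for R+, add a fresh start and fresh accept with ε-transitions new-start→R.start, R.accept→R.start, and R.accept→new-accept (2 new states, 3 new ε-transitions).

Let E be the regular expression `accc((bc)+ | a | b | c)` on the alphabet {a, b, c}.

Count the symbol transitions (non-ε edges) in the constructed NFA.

9

Recursing over subexpressions:
Each of the 9 symbol leaves contributes exactly 1 symbol transition.
  bc → 2 symbol transitions
  (bc)+ → 2 symbol transitions
  (bc)+ | a | b | c → 5 symbol transitions
  accc((bc)+ | a | b | c) → 9 symbol transitions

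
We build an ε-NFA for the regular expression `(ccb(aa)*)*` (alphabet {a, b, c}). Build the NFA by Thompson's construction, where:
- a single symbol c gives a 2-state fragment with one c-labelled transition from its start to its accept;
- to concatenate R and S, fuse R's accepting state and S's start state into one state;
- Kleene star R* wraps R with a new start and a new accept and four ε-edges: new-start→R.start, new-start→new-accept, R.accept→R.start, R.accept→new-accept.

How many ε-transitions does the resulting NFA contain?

8

Per subexpression:
Each of the 5 symbol leaves contributes 0 ε-transitions.
  aa = 0 ε-transitions
  (aa)* = 4 ε-transitions
  ccb(aa)* = 4 ε-transitions
  (ccb(aa)*)* = 8 ε-transitions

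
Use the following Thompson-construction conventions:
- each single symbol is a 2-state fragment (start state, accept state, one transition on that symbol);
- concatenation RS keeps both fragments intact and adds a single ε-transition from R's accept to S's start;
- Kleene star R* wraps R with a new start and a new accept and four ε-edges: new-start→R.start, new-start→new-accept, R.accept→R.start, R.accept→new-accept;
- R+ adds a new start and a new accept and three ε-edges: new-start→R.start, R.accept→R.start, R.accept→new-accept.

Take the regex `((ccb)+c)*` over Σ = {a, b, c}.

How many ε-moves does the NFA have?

By structural recursion:
Each of the 4 symbol leaves contributes 0 ε-transitions.
  ccb = 2 ε-transitions
  (ccb)+ = 5 ε-transitions
  (ccb)+c = 6 ε-transitions
  ((ccb)+c)* = 10 ε-transitions

10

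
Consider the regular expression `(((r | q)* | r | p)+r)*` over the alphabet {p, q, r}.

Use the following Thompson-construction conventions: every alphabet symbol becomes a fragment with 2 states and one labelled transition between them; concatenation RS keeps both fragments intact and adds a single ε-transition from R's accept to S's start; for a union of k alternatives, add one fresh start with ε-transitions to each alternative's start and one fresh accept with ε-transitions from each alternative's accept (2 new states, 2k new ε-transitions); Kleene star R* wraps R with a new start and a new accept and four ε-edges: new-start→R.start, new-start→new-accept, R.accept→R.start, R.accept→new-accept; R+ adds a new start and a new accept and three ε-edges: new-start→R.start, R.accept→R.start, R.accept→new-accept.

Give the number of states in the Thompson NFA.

20

By structural recursion:
Each of the 5 symbol leaves contributes a 2-state fragment.
  r | q — 6 states
  (r | q)* — 8 states
  (r | q)* | r | p — 14 states
  ((r | q)* | r | p)+ — 16 states
  ((r | q)* | r | p)+r — 18 states
  (((r | q)* | r | p)+r)* — 20 states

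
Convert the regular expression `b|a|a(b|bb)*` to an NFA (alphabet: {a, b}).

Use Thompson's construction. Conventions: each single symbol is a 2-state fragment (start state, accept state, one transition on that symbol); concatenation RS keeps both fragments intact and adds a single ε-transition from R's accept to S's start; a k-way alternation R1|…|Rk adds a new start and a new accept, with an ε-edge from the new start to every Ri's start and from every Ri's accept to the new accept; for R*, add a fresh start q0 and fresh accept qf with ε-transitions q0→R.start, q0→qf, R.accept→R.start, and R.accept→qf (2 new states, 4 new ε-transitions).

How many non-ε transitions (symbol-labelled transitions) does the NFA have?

Per subexpression:
Each of the 6 symbol leaves contributes exactly 1 symbol transition.
  bb — 2 symbol transitions
  b|bb — 3 symbol transitions
  (b|bb)* — 3 symbol transitions
  a(b|bb)* — 4 symbol transitions
  b|a|a(b|bb)* — 6 symbol transitions

6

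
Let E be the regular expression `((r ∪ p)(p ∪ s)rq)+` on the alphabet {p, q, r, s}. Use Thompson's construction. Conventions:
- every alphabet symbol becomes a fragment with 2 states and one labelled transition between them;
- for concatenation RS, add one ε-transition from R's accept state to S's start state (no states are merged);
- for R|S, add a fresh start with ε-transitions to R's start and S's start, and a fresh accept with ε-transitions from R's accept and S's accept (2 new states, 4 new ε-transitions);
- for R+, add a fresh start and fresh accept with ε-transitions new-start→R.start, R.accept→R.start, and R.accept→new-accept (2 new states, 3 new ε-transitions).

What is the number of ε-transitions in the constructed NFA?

14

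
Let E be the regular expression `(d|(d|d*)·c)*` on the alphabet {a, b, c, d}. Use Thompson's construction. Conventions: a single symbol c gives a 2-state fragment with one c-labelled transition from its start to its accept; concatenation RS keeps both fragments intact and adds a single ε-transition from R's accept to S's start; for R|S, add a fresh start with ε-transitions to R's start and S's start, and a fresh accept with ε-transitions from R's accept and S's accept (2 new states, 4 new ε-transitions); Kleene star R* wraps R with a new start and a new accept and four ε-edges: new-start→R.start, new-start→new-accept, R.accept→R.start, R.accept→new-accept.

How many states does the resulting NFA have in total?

Bottom-up over the parse tree:
Each of the 4 symbol leaves contributes a 2-state fragment.
  d* = 4 states
  d|d* = 8 states
  (d|d*)·c = 10 states
  d|(d|d*)·c = 14 states
  (d|(d|d*)·c)* = 16 states

16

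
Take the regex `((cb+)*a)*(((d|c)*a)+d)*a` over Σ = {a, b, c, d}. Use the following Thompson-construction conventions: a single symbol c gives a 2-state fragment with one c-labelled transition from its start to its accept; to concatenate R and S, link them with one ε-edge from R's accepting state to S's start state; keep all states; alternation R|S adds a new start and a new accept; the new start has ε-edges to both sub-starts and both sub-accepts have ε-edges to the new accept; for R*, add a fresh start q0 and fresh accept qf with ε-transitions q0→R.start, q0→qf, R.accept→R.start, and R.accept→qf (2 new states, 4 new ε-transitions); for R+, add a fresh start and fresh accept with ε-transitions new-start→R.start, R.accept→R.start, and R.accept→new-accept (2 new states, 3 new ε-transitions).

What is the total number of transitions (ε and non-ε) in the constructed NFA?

40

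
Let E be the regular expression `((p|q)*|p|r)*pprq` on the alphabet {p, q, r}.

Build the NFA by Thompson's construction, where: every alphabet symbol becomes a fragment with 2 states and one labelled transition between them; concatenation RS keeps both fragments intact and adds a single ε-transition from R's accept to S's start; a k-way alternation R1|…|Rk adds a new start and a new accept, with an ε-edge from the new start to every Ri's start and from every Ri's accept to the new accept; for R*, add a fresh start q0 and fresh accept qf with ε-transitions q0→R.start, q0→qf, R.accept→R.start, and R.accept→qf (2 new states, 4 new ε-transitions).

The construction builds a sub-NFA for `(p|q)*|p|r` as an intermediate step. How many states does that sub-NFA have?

Fragment for `(p|q)*|p|r`:
Each of the 4 symbol leaves contributes a 2-state fragment.
  p|q → 6 states
  (p|q)* → 8 states
  (p|q)*|p|r → 14 states

14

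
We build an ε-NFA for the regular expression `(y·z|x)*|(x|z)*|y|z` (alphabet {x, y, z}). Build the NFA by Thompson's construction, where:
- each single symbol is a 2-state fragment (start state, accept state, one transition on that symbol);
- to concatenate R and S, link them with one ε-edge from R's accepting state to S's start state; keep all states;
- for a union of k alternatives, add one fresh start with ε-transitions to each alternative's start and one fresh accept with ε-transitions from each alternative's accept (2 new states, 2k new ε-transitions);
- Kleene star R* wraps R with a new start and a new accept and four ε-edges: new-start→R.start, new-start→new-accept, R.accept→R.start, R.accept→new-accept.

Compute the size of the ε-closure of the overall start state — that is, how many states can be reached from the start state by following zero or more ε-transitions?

14

Compute the ε-closure size of each fragment's start state recursively; a symbol fragment's start has no outgoing ε-edge, so its closure is just itself (size 1).
  y·z — |closure| equals the left operand's closure size = 1 (its accept is not ε-reachable, so the closure stops there)
  y·z|x — new start ε-reaches every alternative's start; none of them accept ε, so the new accept is not reached: |closure| = 1 + 1 + 1 = 3
  (y·z|x)* — the star's fresh start ε-reaches both the body's start and the fresh accept: |closure| = 2 + 3 = 5
  x|z — new start ε-reaches every alternative's start; none of them accept ε, so the new accept is not reached: |closure| = 1 + 1 + 1 = 3
  (x|z)* — |closure| = 1 (new start) + 3 (body) + 1 (new accept) = 5
  (y·z|x)*|(x|z)*|y|z — |closure| = 1 (new start) + (5 + 5 + 1 + 1) + 1 (new accept, since some branch ε-reaches its own accept) = 14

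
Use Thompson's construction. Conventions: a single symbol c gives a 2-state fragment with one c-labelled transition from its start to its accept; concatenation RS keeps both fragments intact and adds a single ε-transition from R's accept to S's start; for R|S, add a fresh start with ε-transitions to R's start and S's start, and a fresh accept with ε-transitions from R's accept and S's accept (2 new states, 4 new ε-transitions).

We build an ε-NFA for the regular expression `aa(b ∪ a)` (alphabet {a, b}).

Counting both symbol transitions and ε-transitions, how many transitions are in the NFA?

Bottom-up over the parse tree:
Each of the 4 symbol leaves contributes 1 transition (1 symbol, 0 ε).
  b ∪ a : 6 transitions (2 symbol, 4 ε)
  aa(b ∪ a) : 10 transitions (4 symbol, 6 ε)

10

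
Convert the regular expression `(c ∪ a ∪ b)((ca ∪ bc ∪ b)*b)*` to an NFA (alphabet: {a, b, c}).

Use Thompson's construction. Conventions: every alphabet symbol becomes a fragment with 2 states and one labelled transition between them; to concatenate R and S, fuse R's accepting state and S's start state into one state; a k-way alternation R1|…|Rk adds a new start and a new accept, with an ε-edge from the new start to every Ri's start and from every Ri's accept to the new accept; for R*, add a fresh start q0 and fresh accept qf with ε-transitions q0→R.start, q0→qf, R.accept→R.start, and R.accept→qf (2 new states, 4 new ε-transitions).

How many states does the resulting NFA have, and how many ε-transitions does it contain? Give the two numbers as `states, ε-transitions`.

Recursing over subexpressions:
Each of the 9 symbol leaves contributes 2 states and 0 ε-transitions.
  c ∪ a ∪ b — 8 states, 6 ε-transitions
  ca — 3 states, 0 ε-transitions
  bc — 3 states, 0 ε-transitions
  ca ∪ bc ∪ b — 10 states, 6 ε-transitions
  (ca ∪ bc ∪ b)* — 12 states, 10 ε-transitions
  (ca ∪ bc ∪ b)*b — 13 states, 10 ε-transitions
  ((ca ∪ bc ∪ b)*b)* — 15 states, 14 ε-transitions
  (c ∪ a ∪ b)((ca ∪ bc ∪ b)*b)* — 22 states, 20 ε-transitions

22, 20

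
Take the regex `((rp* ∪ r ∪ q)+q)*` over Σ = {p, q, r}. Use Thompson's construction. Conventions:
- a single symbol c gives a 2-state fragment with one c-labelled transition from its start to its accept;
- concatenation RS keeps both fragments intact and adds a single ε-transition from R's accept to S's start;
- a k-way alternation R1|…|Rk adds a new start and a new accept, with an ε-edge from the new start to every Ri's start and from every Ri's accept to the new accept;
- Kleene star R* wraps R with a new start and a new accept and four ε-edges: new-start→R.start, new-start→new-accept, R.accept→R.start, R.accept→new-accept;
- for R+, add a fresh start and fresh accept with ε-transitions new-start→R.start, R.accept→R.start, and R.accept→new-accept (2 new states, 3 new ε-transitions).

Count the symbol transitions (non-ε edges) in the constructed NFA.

Recursing over subexpressions:
Each of the 5 symbol leaves contributes exactly 1 symbol transition.
  p* : 1 symbol transition
  rp* : 2 symbol transitions
  rp* ∪ r ∪ q : 4 symbol transitions
  (rp* ∪ r ∪ q)+ : 4 symbol transitions
  (rp* ∪ r ∪ q)+q : 5 symbol transitions
  ((rp* ∪ r ∪ q)+q)* : 5 symbol transitions

5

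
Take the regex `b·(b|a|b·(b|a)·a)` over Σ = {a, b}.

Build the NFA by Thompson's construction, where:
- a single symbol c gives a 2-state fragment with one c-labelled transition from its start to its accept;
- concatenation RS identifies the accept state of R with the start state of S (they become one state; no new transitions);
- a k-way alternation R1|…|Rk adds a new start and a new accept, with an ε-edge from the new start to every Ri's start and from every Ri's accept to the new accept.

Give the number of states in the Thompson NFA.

Per subexpression:
Each of the 7 symbol leaves contributes a 2-state fragment.
  b|a : 6 states
  b·(b|a)·a : 8 states
  b|a|b·(b|a)·a : 14 states
  b·(b|a|b·(b|a)·a) : 15 states

15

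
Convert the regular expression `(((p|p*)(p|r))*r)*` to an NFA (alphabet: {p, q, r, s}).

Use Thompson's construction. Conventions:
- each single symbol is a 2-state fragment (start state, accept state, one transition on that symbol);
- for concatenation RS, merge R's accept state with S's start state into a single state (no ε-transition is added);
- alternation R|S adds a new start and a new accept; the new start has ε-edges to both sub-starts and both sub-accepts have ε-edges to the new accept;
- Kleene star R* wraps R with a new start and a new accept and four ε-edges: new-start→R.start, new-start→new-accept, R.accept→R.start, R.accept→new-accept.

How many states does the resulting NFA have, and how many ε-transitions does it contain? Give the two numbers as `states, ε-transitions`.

18, 20

Building bottom-up:
Each of the 5 symbol leaves contributes 2 states and 0 ε-transitions.
  p* : 4 states, 4 ε-transitions
  p|p* : 8 states, 8 ε-transitions
  p|r : 6 states, 4 ε-transitions
  (p|p*)(p|r) : 13 states, 12 ε-transitions
  ((p|p*)(p|r))* : 15 states, 16 ε-transitions
  ((p|p*)(p|r))*r : 16 states, 16 ε-transitions
  (((p|p*)(p|r))*r)* : 18 states, 20 ε-transitions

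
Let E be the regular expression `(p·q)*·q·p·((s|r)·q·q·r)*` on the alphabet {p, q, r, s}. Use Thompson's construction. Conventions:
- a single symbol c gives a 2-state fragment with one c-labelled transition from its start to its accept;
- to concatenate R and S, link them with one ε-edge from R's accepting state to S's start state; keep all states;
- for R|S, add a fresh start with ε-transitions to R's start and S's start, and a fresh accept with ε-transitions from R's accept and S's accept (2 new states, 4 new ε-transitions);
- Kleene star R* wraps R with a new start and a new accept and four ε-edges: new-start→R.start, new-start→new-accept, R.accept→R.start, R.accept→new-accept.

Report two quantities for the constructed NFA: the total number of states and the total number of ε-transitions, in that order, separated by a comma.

Recursing over subexpressions:
Each of the 9 symbol leaves contributes 2 states and 0 ε-transitions.
  p·q → 4 states, 1 ε-transition
  (p·q)* → 6 states, 5 ε-transitions
  s|r → 6 states, 4 ε-transitions
  (s|r)·q·q·r → 12 states, 7 ε-transitions
  ((s|r)·q·q·r)* → 14 states, 11 ε-transitions
  (p·q)*·q·p·((s|r)·q·q·r)* → 24 states, 19 ε-transitions

24, 19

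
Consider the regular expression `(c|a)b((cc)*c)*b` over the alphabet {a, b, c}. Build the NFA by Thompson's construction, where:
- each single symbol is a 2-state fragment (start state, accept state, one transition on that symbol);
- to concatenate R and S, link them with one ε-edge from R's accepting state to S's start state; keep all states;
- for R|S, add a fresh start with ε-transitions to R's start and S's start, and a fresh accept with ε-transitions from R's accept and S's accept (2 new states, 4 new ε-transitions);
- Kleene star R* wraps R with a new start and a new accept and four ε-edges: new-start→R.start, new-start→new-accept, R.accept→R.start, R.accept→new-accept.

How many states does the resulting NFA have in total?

Per subexpression:
Each of the 7 symbol leaves contributes a 2-state fragment.
  c|a — 6 states
  cc — 4 states
  (cc)* — 6 states
  (cc)*c — 8 states
  ((cc)*c)* — 10 states
  (c|a)b((cc)*c)*b — 20 states

20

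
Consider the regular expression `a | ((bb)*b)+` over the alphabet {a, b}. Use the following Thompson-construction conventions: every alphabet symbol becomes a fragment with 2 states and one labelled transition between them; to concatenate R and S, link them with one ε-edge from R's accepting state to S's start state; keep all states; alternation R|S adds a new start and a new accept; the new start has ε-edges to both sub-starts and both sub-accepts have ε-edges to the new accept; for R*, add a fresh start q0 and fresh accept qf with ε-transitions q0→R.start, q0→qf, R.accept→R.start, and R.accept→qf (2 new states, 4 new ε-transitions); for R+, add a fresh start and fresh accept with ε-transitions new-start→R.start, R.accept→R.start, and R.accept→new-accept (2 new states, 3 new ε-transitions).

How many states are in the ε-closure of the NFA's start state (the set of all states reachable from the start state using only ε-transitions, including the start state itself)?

7

Work bottom-up. For each fragment F, track |ε-closure(F.start)| and whether F's accept lies in that closure (i.e. whether F accepts ε). A single-symbol fragment has closure size 1 and does not accept ε.
  bb → same as the first factor's closure: |ε-closure| = 1
  (bb)* → |ε-closure| = 1 (new start) + 1 (body) + 1 (new accept) = 3
  (bb)*b → the left operand accepts ε, so the closure extends into the next operand (via the concat ε-link); |ε-closure| = 3 + 1 = 4
  ((bb)*b)+ → |ε-closure| = 1 + 4 = 5 (the body doesn't accept ε, so the new accept is not reached)
  a | ((bb)*b)+ → |ε-closure| = 1 + 1 + 5 = 7 (the new accept is not ε-reachable since no branch accepts ε)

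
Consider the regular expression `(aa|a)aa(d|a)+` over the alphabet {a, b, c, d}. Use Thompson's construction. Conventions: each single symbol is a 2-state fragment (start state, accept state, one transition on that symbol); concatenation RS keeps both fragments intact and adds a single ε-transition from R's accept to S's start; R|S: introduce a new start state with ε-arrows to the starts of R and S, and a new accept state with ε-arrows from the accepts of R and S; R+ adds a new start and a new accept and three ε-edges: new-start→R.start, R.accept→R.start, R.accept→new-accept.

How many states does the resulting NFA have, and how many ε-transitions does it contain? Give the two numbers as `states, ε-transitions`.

20, 15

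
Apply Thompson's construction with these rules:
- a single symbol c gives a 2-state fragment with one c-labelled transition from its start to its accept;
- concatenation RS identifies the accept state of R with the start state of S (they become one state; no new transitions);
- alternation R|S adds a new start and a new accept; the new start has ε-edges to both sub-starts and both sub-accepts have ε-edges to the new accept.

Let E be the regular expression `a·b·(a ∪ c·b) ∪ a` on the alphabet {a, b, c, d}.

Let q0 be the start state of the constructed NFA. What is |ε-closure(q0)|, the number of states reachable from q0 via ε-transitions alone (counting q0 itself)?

3

Work bottom-up. For each fragment F, track |ε-closure(F.start)| and whether F's accept lies in that closure (i.e. whether F accepts ε). A single-symbol fragment has closure size 1 and does not accept ε.
  c·b → same as the first factor's closure: C = 1
  a ∪ c·b → C = 1 + 1 + 1 = 3 (the new accept is not ε-reachable since no branch accepts ε)
  a·b·(a ∪ c·b) → C equals the left operand's closure size = 1 (its accept is not ε-reachable, so the closure stops there)
  a·b·(a ∪ c·b) ∪ a → new start ε-reaches every alternative's start; none of them accept ε, so the new accept is not reached: C = 1 + 1 + 1 = 3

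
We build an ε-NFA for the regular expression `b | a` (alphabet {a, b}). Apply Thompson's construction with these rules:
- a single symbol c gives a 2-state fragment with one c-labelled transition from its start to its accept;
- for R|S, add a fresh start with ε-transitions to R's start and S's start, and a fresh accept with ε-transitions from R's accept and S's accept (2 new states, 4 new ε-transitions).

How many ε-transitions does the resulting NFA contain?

4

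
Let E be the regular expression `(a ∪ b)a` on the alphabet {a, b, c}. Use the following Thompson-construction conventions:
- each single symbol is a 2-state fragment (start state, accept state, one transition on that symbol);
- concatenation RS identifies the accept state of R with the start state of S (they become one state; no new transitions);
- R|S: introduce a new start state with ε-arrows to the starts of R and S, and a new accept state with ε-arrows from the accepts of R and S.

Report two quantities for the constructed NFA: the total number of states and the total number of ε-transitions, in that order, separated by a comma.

Per subexpression:
Each of the 3 symbol leaves contributes 2 states and 0 ε-transitions.
  a ∪ b — 6 states, 4 ε-transitions
  (a ∪ b)a — 7 states, 4 ε-transitions

7, 4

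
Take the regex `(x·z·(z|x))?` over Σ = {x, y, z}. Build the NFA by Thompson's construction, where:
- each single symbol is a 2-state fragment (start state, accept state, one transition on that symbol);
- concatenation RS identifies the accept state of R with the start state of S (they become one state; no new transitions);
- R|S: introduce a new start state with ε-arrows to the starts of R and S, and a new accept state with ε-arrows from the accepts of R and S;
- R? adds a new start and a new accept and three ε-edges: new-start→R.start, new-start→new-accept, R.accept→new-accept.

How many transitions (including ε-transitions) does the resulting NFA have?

11

Recursing over subexpressions:
Each of the 4 symbol leaves contributes 1 transition (1 symbol, 0 ε).
  z|x — 6 transitions (2 symbol, 4 ε)
  x·z·(z|x) — 8 transitions (4 symbol, 4 ε)
  (x·z·(z|x))? — 11 transitions (4 symbol, 7 ε)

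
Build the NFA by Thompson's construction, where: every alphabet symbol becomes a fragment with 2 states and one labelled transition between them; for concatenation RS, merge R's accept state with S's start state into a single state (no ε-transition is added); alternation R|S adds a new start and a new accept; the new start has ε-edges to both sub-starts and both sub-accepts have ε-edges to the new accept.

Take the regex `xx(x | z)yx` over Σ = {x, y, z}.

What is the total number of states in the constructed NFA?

10

Per subexpression:
Each of the 6 symbol leaves contributes a 2-state fragment.
  x | z → 6 states
  xx(x | z)yx → 10 states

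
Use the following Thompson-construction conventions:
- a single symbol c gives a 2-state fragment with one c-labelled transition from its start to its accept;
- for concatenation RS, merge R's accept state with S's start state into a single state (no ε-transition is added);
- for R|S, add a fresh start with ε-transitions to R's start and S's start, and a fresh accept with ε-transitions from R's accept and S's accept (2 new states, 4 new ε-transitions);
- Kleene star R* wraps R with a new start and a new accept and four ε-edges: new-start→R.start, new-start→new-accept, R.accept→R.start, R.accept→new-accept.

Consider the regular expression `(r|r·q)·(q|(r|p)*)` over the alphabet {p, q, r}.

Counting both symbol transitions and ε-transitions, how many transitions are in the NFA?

Per subexpression:
Each of the 6 symbol leaves contributes 1 transition (1 symbol, 0 ε).
  r·q : 2 transitions (2 symbol, 0 ε)
  r|r·q : 7 transitions (3 symbol, 4 ε)
  r|p : 6 transitions (2 symbol, 4 ε)
  (r|p)* : 10 transitions (2 symbol, 8 ε)
  q|(r|p)* : 15 transitions (3 symbol, 12 ε)
  (r|r·q)·(q|(r|p)*) : 22 transitions (6 symbol, 16 ε)

22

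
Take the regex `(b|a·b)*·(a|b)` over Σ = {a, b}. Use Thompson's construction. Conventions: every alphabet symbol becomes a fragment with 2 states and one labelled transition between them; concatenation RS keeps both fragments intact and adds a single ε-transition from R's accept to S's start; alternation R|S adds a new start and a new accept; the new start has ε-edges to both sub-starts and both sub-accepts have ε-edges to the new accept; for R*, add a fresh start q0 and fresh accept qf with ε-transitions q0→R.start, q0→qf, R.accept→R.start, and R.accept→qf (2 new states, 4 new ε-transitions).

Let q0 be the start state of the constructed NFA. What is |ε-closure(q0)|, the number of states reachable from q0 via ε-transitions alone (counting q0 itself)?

8

Let C(F) = |ε-closure(F.start)| within fragment F, and note whether F accepts ε. Symbol fragments have C = 1 and do not accept ε. Then:
  a·b → same as the first factor's closure: C = 1
  b|a·b → C = 1 + 1 + 1 = 3 (the new accept is not ε-reachable since no branch accepts ε)
  (b|a·b)* → new start has ε-edges to the inner start and to the new accept, so C = 2 + 3 = 5
  a|b → new start ε-reaches every alternative's start; none of them accept ε, so the new accept is not reached: C = 1 + 1 + 1 = 3
  (b|a·b)*·(a|b) → C = 5 + 3 = 8 (closure spills across the concat boundary because the left factor accepts ε)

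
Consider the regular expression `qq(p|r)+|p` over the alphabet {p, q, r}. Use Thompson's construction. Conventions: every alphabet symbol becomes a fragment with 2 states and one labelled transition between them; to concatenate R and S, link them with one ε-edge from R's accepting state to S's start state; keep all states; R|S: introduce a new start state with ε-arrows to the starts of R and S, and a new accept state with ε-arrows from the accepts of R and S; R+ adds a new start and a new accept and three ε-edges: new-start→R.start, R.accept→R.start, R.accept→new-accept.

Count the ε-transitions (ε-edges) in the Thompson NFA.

Recursing over subexpressions:
Each of the 5 symbol leaves contributes 0 ε-transitions.
  p|r : 4 ε-transitions
  (p|r)+ : 7 ε-transitions
  qq(p|r)+ : 9 ε-transitions
  qq(p|r)+|p : 13 ε-transitions

13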